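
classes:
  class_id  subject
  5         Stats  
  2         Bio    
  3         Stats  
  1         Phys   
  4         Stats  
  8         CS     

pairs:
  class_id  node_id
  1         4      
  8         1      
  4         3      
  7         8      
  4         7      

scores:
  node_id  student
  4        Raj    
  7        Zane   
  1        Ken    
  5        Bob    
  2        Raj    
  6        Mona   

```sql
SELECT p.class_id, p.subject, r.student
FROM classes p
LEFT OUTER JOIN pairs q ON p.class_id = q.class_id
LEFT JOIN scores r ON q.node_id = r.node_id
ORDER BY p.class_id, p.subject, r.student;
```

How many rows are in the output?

7

Joins associate left-to-right: classes LEFT JOIN pairs on class_id gives 7 intermediate row(s).
Then LEFT JOIN `scores r` on node_id: each of those 7 rows is kept; rows whose q.node_id has no match in r get NULL for r's columns.
Result: 7 row(s).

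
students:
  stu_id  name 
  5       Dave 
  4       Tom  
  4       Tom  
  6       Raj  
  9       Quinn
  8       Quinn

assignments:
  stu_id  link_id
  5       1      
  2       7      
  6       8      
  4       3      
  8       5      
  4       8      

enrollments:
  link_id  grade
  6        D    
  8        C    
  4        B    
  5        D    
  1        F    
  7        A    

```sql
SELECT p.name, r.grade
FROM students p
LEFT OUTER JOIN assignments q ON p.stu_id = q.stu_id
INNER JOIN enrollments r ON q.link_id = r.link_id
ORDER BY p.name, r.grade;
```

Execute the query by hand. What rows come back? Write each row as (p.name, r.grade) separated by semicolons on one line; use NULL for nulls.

(Dave, F); (Quinn, D); (Raj, C); (Tom, C); (Tom, C)

Evaluate left to right. First `students p LEFT JOIN assignments q` on stu_id: 8 row(s).
Then INNER JOIN `enrollments r` on link_id: keep only rows whose q.link_id appears in r.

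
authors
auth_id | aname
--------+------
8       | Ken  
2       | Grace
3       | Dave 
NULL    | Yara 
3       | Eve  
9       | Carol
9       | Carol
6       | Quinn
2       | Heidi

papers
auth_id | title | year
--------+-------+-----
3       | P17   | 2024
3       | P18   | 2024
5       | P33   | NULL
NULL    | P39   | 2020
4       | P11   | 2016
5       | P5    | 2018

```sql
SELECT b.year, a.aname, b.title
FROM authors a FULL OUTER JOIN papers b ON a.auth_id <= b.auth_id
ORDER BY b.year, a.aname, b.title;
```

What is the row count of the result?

FULL OUTER JOIN keeps every row from both sides; unmatched rows get NULL for the other side's columns.
Matching on a.auth_id <= b.auth_id. A NULL in a compared column never satisfies the condition.
- a (auth_id=8) has no partner → padded with NULL.
- a (auth_id=2) pairs with 5 row(s) of b.
- a (auth_id=3) pairs with 5 row(s) of b.
- a (auth_id=NULL) has no partner → padded with NULL.
- a (auth_id=3) pairs with 5 row(s) of b.
- a (auth_id=9) has no partner → padded with NULL.
- a (auth_id=9) has no partner → padded with NULL.
- a (auth_id=6) has no partner → padded with NULL.
- a (auth_id=2) pairs with 5 row(s) of b.
- plus 1 unmatched b row(s), each kept with NULL a columns.
Total: 20 matched + 6 padded = 26 rows.

26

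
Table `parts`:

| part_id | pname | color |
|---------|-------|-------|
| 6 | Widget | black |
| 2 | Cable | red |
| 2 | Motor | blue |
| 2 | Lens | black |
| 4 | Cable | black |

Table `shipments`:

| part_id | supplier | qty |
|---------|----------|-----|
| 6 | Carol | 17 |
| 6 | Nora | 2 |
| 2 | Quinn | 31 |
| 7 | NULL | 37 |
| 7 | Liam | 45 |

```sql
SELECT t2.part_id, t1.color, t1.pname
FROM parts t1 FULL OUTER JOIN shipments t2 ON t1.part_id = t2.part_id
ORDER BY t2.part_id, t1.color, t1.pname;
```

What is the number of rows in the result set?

8

FULL OUTER JOIN keeps every row from both sides; unmatched rows get NULL for the other side's columns.
Matching on t1.part_id = t2.part_id.
- t1 (part_id=6) pairs with 2 row(s) of t2.
- t1 (part_id=2) pairs with 1 row(s) of t2.
- t1 (part_id=2) pairs with 1 row(s) of t2.
- t1 (part_id=2) pairs with 1 row(s) of t2.
- t1 (part_id=4) has no partner → padded with NULL.
- plus 2 unmatched t2 row(s), each kept with NULL t1 columns.
Total: 5 matched + 3 padded = 8 rows.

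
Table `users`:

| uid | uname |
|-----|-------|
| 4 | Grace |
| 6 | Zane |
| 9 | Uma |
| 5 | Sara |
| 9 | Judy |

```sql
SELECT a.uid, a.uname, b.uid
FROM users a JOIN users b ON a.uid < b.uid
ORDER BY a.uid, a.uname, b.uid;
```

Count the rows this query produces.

9

INNER JOIN keeps only pairs where the ON condition holds.
Matching on a.uid < b.uid.
- a (uid=4) pairs with 4 row(s) of b.
- a (uid=6) pairs with 2 row(s) of b.
- a (uid=9) has no partner → excluded.
- a (uid=5) pairs with 3 row(s) of b.
- a (uid=9) has no partner → excluded.
Total: 9 rows.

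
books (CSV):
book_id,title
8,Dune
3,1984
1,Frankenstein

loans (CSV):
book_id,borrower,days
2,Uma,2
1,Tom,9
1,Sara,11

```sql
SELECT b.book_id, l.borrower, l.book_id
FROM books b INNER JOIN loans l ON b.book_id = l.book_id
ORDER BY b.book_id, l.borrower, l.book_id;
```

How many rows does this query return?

2

INNER JOIN keeps only pairs where the ON condition holds.
Matching on b.book_id = l.book_id.
Matched pairs: 2.
Total: 2 rows.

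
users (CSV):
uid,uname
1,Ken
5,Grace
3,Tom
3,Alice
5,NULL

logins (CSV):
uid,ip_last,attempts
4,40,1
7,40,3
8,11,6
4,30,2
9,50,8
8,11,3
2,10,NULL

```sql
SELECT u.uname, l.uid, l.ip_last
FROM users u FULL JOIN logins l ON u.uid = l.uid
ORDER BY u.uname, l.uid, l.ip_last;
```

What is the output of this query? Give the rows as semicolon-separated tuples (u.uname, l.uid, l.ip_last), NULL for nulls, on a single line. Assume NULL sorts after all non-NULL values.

(Alice, NULL, NULL); (Grace, NULL, NULL); (Ken, NULL, NULL); (Tom, NULL, NULL); (NULL, 2, 10); (NULL, 4, 30); (NULL, 4, 40); (NULL, 7, 40); (NULL, 8, 11); (NULL, 8, 11); (NULL, 9, 50); (NULL, NULL, NULL)

FULL OUTER JOIN keeps every row from both sides; unmatched rows get NULL for the other side's columns.
Matching on u.uid = l.uid.
Matched pairs: 0; unmatched u rows kept: 5; unmatched l rows kept: 7.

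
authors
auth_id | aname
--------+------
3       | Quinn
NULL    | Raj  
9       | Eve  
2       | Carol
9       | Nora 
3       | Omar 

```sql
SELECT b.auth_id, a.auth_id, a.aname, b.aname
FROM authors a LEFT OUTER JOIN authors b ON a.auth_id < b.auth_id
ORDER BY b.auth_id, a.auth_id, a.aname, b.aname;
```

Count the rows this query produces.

11

LEFT JOIN keeps every row from `authors a`; unmatched rows get NULL for `authors b`'s columns.
Matching on a.auth_id < b.auth_id. A NULL in a compared column never satisfies the condition.
Matched pairs: 8; unmatched a rows kept: 3.
Total: 8 matched + 3 padded = 11 rows.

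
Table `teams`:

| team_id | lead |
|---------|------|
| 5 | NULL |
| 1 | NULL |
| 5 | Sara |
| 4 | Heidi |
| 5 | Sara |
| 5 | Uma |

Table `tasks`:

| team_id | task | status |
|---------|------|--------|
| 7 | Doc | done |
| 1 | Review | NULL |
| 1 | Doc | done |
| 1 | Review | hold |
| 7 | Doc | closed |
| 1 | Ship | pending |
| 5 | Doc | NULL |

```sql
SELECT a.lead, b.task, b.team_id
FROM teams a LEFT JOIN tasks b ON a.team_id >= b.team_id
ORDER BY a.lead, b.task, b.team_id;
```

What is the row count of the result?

LEFT JOIN keeps every row from `teams`; unmatched rows get NULL for `tasks`'s columns.
Matching on a.team_id >= b.team_id.
- a row (team_id=5): matches 5 b row(s) → 5 output row(s).
- a row (team_id=1): matches 4 b row(s) → 4 output row(s).
- a row (team_id=5): matches 5 b row(s) → 5 output row(s).
- a row (team_id=4): matches 4 b row(s) → 4 output row(s).
- a row (team_id=5): matches 5 b row(s) → 5 output row(s).
- a row (team_id=5): matches 5 b row(s) → 5 output row(s).
Total: 28 rows.

28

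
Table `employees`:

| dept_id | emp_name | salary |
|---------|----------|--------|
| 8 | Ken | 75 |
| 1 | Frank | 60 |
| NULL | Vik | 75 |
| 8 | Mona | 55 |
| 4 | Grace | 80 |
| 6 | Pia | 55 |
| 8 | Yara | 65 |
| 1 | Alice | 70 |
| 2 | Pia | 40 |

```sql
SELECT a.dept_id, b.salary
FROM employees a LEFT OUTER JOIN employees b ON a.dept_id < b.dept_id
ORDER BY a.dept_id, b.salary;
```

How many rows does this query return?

28

LEFT JOIN keeps every row from `employees a`; unmatched rows get NULL for `employees b`'s columns.
Matching on a.dept_id < b.dept_id. A NULL in a compared column never satisfies the condition.
- a[0] dept_id=8 → no match; kept with NULLs on the b side.
- a[1] dept_id=1 → 6 match(es) in b → 6 row(s).
- a[2] dept_id=NULL → no match; kept with NULLs on the b side.
- a[3] dept_id=8 → no match; kept with NULLs on the b side.
- a[4] dept_id=4 → 4 match(es) in b → 4 row(s).
- a[5] dept_id=6 → 3 match(es) in b → 3 row(s).
- a[6] dept_id=8 → no match; kept with NULLs on the b side.
- a[7] dept_id=1 → 6 match(es) in b → 6 row(s).
- a[8] dept_id=2 → 5 match(es) in b → 5 row(s).
Total: 24 matched + 4 padded = 28 rows.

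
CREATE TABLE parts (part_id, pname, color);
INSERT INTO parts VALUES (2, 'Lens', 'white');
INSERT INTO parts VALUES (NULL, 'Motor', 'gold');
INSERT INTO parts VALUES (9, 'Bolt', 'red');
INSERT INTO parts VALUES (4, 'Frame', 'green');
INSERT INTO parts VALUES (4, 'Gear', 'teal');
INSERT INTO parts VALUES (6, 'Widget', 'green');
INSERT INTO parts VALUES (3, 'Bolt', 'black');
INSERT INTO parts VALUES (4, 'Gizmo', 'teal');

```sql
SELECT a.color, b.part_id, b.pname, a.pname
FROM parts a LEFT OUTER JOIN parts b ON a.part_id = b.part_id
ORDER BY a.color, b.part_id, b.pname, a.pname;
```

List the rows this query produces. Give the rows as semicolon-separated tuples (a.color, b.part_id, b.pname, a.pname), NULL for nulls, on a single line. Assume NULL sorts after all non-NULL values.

LEFT JOIN keeps every row from `parts a`; unmatched rows get NULL for `parts b`'s columns.
Matching on a.part_id = b.part_id. A NULL in a compared column never satisfies the condition.
Matched pairs: 13; unmatched a rows kept: 1.

(black, 3, Bolt, Bolt); (gold, NULL, NULL, Motor); (green, 4, Frame, Frame); (green, 4, Gear, Frame); (green, 4, Gizmo, Frame); (green, 6, Widget, Widget); (red, 9, Bolt, Bolt); (teal, 4, Frame, Gear); (teal, 4, Frame, Gizmo); (teal, 4, Gear, Gear); (teal, 4, Gear, Gizmo); (teal, 4, Gizmo, Gear); (teal, 4, Gizmo, Gizmo); (white, 2, Lens, Lens)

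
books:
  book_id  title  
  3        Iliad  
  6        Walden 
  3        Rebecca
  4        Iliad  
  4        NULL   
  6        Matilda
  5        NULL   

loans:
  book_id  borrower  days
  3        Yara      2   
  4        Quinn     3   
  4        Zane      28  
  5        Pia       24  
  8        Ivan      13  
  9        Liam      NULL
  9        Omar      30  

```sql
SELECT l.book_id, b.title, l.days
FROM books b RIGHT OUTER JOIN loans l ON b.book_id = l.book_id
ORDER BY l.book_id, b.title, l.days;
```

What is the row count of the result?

10

RIGHT JOIN keeps every row from `loans`; unmatched rows get NULL for `books`'s columns.
Matching on b.book_id = l.book_id.
Matched pairs: 7; unmatched l rows kept: 3.
Total: 7 matched + 3 padded = 10 rows.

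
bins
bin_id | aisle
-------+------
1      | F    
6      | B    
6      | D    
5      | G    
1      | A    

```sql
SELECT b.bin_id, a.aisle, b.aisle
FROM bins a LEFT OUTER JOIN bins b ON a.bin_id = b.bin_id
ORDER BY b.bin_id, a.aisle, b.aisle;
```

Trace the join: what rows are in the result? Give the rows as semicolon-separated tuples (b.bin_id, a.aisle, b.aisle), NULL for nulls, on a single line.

LEFT JOIN keeps every row from `bins a`; unmatched rows get NULL for `bins b`'s columns.
Matching on a.bin_id = b.bin_id.
- a (bin_id=1) pairs with 2 row(s) of b.
- a (bin_id=6) pairs with 2 row(s) of b.
- a (bin_id=6) pairs with 2 row(s) of b.
- a (bin_id=5) pairs with 1 row(s) of b.
- a (bin_id=1) pairs with 2 row(s) of b.
After projecting and ordering:
b.bin_id | a.aisle | b.aisle
1 | A | A
1 | A | F
1 | F | A
1 | F | F
5 | G | G
6 | B | B
6 | B | D
6 | D | B
6 | D | D

(1, A, A); (1, A, F); (1, F, A); (1, F, F); (5, G, G); (6, B, B); (6, B, D); (6, D, B); (6, D, D)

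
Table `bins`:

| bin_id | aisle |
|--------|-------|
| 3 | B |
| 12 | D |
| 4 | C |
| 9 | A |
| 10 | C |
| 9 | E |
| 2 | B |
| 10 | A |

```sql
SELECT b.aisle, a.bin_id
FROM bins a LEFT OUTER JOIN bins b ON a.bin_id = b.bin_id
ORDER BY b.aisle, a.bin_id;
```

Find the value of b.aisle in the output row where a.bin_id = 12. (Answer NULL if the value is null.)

D

LEFT JOIN keeps every row from `bins a`; unmatched rows get NULL for `bins b`'s columns.
Matching on a.bin_id = b.bin_id.
- a[0] bin_id=3 → 1 match(es) in b → 1 row(s).
- a[1] bin_id=12 → 1 match(es) in b → 1 row(s).
- a[2] bin_id=4 → 1 match(es) in b → 1 row(s).
- a[3] bin_id=9 → 2 match(es) in b → 2 row(s).
- a[4] bin_id=10 → 2 match(es) in b → 2 row(s).
- a[5] bin_id=9 → 2 match(es) in b → 2 row(s).
- a[6] bin_id=2 → 1 match(es) in b → 1 row(s).
- a[7] bin_id=10 → 2 match(es) in b → 2 row(s).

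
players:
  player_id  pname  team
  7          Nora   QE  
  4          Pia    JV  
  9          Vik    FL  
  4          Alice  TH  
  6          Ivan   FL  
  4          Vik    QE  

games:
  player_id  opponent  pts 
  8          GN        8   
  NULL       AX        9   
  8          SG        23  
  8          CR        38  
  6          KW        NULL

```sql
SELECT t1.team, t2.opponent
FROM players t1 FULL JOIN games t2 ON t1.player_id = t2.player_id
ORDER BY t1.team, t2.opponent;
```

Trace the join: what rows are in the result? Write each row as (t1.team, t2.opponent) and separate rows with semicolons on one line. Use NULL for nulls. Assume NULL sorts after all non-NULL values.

(FL, KW); (FL, NULL); (JV, NULL); (QE, NULL); (QE, NULL); (TH, NULL); (NULL, AX); (NULL, CR); (NULL, GN); (NULL, SG)

FULL OUTER JOIN keeps every row from both sides; unmatched rows get NULL for the other side's columns.
Matching on t1.player_id = t2.player_id. A NULL in a compared column never satisfies the condition.
Matched pairs: 1; unmatched t1 rows kept: 5; unmatched t2 rows kept: 4.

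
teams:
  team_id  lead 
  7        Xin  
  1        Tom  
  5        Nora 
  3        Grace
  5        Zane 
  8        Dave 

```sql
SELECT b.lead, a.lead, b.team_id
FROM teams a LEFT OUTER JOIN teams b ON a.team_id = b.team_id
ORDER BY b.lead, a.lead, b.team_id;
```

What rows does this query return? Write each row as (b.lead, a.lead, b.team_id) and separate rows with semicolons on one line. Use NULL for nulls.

(Dave, Dave, 8); (Grace, Grace, 3); (Nora, Nora, 5); (Nora, Zane, 5); (Tom, Tom, 1); (Xin, Xin, 7); (Zane, Nora, 5); (Zane, Zane, 5)

LEFT JOIN keeps every row from `teams a`; unmatched rows get NULL for `teams b`'s columns.
Matching on a.team_id = b.team_id.
Matched pairs: 8; unmatched a rows kept: 0.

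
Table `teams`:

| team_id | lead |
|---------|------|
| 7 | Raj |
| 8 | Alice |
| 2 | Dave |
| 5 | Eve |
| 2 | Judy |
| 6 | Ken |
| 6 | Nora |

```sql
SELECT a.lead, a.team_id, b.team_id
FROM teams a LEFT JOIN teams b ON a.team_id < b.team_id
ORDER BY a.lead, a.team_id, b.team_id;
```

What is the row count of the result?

LEFT JOIN keeps every row from `teams a`; unmatched rows get NULL for `teams b`'s columns.
Matching on a.team_id < b.team_id.
Matched pairs: 19; unmatched a rows kept: 1.
Total: 19 matched + 1 padded = 20 rows.

20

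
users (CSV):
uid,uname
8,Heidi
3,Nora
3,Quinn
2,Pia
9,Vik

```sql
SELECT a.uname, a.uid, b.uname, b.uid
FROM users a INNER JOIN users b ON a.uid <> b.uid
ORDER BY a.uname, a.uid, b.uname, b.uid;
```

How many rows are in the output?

INNER JOIN keeps only pairs where the ON condition holds.
Matching on a.uid <> b.uid.
- a[0] uid=8 → 4 match(es) in b → 4 row(s).
- a[1] uid=3 → 3 match(es) in b → 3 row(s).
- a[2] uid=3 → 3 match(es) in b → 3 row(s).
- a[3] uid=2 → 4 match(es) in b → 4 row(s).
- a[4] uid=9 → 4 match(es) in b → 4 row(s).
Total: 18 rows.

18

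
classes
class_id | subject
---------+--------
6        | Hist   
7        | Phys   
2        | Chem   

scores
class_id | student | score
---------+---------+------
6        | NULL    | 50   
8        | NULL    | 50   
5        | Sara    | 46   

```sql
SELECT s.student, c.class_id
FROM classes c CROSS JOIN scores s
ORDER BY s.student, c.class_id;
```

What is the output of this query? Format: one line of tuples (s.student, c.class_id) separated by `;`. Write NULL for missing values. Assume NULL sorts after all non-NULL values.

CROSS JOIN pairs every row of `classes` with every row of `scores`: 3 × 3 = 9 rows.

(Sara, 2); (Sara, 6); (Sara, 7); (NULL, 2); (NULL, 2); (NULL, 6); (NULL, 6); (NULL, 7); (NULL, 7)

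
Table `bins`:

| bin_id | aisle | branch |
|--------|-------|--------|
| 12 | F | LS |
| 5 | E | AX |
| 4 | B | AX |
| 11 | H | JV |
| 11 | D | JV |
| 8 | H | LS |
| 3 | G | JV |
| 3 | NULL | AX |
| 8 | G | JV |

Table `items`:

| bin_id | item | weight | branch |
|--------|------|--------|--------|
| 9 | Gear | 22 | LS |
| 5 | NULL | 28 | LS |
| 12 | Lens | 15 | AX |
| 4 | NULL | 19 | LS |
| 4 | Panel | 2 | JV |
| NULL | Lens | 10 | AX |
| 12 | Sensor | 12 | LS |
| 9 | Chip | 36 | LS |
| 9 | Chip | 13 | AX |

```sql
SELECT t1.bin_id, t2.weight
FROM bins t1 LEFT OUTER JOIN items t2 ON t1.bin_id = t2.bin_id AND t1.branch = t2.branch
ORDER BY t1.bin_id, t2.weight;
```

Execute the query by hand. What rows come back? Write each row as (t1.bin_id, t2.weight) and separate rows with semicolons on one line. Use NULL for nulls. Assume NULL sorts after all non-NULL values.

LEFT JOIN keeps every row from `bins`; unmatched rows get NULL for `items`'s columns.
Matching on t1.bin_id = t2.bin_id AND t1.branch = t2.branch. A NULL in a compared column never satisfies the condition.
Matched pairs: 1; unmatched t1 rows kept: 8.

(3, NULL); (3, NULL); (4, NULL); (5, NULL); (8, NULL); (8, NULL); (11, NULL); (11, NULL); (12, 12)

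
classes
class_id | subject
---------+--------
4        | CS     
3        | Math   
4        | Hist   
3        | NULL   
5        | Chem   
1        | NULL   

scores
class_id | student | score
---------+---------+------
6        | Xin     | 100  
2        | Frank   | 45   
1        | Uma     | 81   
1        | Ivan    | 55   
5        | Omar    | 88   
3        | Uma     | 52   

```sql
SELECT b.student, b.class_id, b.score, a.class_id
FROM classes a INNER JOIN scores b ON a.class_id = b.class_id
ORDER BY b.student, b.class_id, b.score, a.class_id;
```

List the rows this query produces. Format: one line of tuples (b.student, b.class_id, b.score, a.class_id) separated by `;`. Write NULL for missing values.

(Ivan, 1, 55, 1); (Omar, 5, 88, 5); (Uma, 1, 81, 1); (Uma, 3, 52, 3); (Uma, 3, 52, 3)

INNER JOIN keeps only pairs where the ON condition holds.
Matching on a.class_id = b.class_id.
- a (class_id=4) has no partner → excluded.
- a (class_id=3) pairs with 1 row(s) of b.
- a (class_id=4) has no partner → excluded.
- a (class_id=3) pairs with 1 row(s) of b.
- a (class_id=5) pairs with 1 row(s) of b.
- a (class_id=1) pairs with 2 row(s) of b.
After projecting and ordering:
b.student | b.class_id | b.score | a.class_id
Ivan | 1 | 55 | 1
Omar | 5 | 88 | 5
Uma | 1 | 81 | 1
Uma | 3 | 52 | 3
Uma | 3 | 52 | 3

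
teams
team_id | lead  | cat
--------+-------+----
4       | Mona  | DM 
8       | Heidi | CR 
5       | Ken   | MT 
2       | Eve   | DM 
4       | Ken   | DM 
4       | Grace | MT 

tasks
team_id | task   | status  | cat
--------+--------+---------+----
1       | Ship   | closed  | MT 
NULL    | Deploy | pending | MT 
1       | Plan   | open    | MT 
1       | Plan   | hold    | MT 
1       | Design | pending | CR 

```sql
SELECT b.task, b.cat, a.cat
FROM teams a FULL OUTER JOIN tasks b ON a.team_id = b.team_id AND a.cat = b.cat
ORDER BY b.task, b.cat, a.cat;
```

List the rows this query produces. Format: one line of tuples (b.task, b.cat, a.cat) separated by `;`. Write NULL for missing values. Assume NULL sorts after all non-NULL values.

(Deploy, MT, NULL); (Design, CR, NULL); (Plan, MT, NULL); (Plan, MT, NULL); (Ship, MT, NULL); (NULL, NULL, CR); (NULL, NULL, DM); (NULL, NULL, DM); (NULL, NULL, DM); (NULL, NULL, MT); (NULL, NULL, MT)

FULL OUTER JOIN keeps every row from both sides; unmatched rows get NULL for the other side's columns.
Matching on a.team_id = b.team_id AND a.cat = b.cat. A NULL in a compared column never satisfies the condition.
Matched pairs: 0; unmatched a rows kept: 6; unmatched b rows kept: 5.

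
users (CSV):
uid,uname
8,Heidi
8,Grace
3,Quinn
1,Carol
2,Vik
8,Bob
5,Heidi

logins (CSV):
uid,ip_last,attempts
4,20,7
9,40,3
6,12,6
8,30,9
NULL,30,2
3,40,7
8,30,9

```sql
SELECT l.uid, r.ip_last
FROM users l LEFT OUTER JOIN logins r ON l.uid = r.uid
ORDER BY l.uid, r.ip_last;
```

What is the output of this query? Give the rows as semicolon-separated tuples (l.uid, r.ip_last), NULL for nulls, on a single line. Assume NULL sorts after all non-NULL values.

LEFT JOIN keeps every row from `users`; unmatched rows get NULL for `logins`'s columns.
Matching on l.uid = r.uid. A NULL in a compared column never satisfies the condition.
Matched pairs: 7; unmatched l rows kept: 3.

(1, NULL); (2, NULL); (3, 40); (5, NULL); (8, 30); (8, 30); (8, 30); (8, 30); (8, 30); (8, 30)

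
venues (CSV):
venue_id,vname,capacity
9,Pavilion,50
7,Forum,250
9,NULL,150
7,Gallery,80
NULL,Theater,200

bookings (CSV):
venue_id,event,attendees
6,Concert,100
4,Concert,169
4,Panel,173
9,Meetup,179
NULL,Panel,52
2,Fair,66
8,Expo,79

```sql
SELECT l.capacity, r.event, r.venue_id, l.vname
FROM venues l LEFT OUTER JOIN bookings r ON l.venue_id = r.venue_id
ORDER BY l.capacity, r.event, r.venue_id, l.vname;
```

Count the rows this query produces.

5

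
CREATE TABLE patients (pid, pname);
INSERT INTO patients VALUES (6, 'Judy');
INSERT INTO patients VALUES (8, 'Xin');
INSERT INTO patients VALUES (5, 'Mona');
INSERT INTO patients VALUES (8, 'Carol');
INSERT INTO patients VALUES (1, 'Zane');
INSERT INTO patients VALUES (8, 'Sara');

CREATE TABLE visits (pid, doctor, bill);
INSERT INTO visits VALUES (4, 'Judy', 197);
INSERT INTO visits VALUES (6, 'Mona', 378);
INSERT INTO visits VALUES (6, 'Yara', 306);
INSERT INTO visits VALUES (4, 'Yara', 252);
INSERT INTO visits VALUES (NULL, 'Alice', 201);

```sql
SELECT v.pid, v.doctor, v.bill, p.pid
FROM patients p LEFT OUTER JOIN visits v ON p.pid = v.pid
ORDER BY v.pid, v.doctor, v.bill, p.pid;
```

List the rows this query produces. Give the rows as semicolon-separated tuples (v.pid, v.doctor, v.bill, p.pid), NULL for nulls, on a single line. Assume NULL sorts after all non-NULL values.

(6, Mona, 378, 6); (6, Yara, 306, 6); (NULL, NULL, NULL, 1); (NULL, NULL, NULL, 5); (NULL, NULL, NULL, 8); (NULL, NULL, NULL, 8); (NULL, NULL, NULL, 8)

LEFT JOIN keeps every row from `patients`; unmatched rows get NULL for `visits`'s columns.
Matching on p.pid = v.pid. A NULL in a compared column never satisfies the condition.
Matched pairs: 2; unmatched p rows kept: 5.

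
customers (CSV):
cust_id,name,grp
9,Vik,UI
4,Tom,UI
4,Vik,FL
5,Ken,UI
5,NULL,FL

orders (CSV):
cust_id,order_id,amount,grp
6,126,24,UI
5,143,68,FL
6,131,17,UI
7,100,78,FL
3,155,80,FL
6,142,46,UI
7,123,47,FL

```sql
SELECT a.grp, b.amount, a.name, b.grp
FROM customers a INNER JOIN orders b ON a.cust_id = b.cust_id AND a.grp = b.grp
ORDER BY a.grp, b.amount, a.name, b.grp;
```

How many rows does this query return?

INNER JOIN keeps only pairs where the ON condition holds.
Matching on a.cust_id = b.cust_id AND a.grp = b.grp.
- a row (cust_id=9, grp=UI): no match → dropped.
- a row (cust_id=4, grp=UI): no match → dropped.
- a row (cust_id=4, grp=FL): no match → dropped.
- a row (cust_id=5, grp=UI): no match → dropped.
- a row (cust_id=5, grp=FL): matches 1 b row(s) → 1 output row(s).
Total: 1 rows.

1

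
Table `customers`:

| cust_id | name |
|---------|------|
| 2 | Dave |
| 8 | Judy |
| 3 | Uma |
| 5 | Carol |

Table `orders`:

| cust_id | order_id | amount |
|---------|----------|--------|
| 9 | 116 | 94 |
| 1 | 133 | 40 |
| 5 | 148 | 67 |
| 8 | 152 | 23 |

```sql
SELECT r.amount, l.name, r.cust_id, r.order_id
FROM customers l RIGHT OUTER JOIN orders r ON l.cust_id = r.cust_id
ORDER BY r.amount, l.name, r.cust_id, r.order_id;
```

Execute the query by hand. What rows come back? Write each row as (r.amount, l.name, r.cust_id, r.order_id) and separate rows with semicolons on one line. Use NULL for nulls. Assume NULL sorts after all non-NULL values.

(23, Judy, 8, 152); (40, NULL, 1, 133); (67, Carol, 5, 148); (94, NULL, 9, 116)

RIGHT JOIN keeps every row from `orders`; unmatched rows get NULL for `customers`'s columns.
Matching on l.cust_id = r.cust_id.
- cust_id=2: no matching r row.
- cust_id=8: 1 matching r row(s), so 1 row(s) emitted.
- cust_id=3: no matching r row.
- cust_id=5: 1 matching r row(s), so 1 row(s) emitted.
- plus 2 unmatched r row(s), each kept with NULL l columns.
After projecting and ordering:
r.amount | l.name | r.cust_id | r.order_id
23 | Judy | 8 | 152
40 | NULL | 1 | 133
67 | Carol | 5 | 148
94 | NULL | 9 | 116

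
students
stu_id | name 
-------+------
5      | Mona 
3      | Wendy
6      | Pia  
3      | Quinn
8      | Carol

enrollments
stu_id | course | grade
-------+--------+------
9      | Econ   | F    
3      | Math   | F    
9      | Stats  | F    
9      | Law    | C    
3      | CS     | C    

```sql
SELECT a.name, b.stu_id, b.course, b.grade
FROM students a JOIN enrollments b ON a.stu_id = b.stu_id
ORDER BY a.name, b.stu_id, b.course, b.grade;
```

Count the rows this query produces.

INNER JOIN keeps only pairs where the ON condition holds.
Matching on a.stu_id = b.stu_id.
Matched pairs: 4.
Total: 4 rows.

4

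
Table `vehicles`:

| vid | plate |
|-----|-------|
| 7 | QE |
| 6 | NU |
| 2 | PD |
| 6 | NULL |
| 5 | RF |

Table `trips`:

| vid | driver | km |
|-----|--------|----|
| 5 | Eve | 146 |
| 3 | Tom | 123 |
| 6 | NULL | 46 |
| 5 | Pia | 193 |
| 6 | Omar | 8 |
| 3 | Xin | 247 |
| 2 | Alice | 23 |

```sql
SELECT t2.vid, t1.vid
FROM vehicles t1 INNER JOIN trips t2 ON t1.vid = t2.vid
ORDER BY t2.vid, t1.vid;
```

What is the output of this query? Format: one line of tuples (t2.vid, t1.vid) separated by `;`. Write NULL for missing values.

(2, 2); (5, 5); (5, 5); (6, 6); (6, 6); (6, 6); (6, 6)

INNER JOIN keeps only pairs where the ON condition holds.
Matching on t1.vid = t2.vid.
- t1[0] vid=7 → no match; dropped.
- t1[1] vid=6 → 2 match(es) in t2 → 2 row(s).
- t1[2] vid=2 → 1 match(es) in t2 → 1 row(s).
- t1[3] vid=6 → 2 match(es) in t2 → 2 row(s).
- t1[4] vid=5 → 2 match(es) in t2 → 2 row(s).
After projecting and ordering:
t2.vid | t1.vid
2 | 2
5 | 5
5 | 5
6 | 6
6 | 6
6 | 6
6 | 6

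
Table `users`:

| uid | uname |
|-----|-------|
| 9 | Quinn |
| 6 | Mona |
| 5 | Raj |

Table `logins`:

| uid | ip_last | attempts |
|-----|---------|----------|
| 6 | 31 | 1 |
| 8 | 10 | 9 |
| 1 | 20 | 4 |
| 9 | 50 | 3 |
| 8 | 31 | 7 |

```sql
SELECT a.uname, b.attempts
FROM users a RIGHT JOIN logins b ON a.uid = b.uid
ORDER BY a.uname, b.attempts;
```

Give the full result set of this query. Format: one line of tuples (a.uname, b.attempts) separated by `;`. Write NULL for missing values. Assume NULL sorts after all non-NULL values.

(Mona, 1); (Quinn, 3); (NULL, 4); (NULL, 7); (NULL, 9)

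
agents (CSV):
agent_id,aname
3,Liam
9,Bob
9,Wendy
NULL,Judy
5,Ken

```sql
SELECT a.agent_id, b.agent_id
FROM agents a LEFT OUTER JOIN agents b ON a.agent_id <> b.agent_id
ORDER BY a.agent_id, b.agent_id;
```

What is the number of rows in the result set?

LEFT JOIN keeps every row from `agents a`; unmatched rows get NULL for `agents b`'s columns.
Matching on a.agent_id <> b.agent_id. A NULL in a compared column never satisfies the condition.
- a[0] agent_id=3 → 3 match(es) in b → 3 row(s).
- a[1] agent_id=9 → 2 match(es) in b → 2 row(s).
- a[2] agent_id=9 → 2 match(es) in b → 2 row(s).
- a[3] agent_id=NULL → no match; kept with NULLs on the b side.
- a[4] agent_id=5 → 3 match(es) in b → 3 row(s).
Total: 10 matched + 1 padded = 11 rows.

11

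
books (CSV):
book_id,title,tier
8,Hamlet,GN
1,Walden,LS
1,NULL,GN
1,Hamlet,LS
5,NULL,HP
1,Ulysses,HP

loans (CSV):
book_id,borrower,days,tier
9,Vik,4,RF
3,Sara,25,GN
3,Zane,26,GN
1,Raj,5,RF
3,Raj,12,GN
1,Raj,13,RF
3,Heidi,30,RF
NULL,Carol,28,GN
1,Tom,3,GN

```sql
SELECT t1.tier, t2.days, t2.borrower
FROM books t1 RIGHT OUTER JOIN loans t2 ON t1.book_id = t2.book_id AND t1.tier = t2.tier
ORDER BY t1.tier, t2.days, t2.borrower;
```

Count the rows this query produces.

RIGHT JOIN keeps every row from `loans`; unmatched rows get NULL for `books`'s columns.
Matching on t1.book_id = t2.book_id AND t1.tier = t2.tier. A NULL in a compared column never satisfies the condition.
- book_id=8, tier=GN: no matching t2 row.
- book_id=1, tier=LS: no matching t2 row.
- book_id=1, tier=GN: 1 matching t2 row(s), so 1 row(s) emitted.
- book_id=1, tier=LS: no matching t2 row.
- book_id=5, tier=HP: no matching t2 row.
- book_id=1, tier=HP: no matching t2 row.
- 8 row(s) from t2 found no t1 partner → padded with NULL.
Total: 1 matched + 8 padded = 9 rows.

9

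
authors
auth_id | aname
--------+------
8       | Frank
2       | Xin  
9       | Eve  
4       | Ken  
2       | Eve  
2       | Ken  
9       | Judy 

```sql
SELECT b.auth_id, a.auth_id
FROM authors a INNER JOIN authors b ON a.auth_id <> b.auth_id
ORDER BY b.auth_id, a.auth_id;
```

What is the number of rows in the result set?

INNER JOIN keeps only pairs where the ON condition holds.
Matching on a.auth_id <> b.auth_id.
- auth_id=8: 6 matching b row(s), so 6 row(s) emitted.
- auth_id=2: 4 matching b row(s), so 4 row(s) emitted.
- auth_id=9: 5 matching b row(s), so 5 row(s) emitted.
- auth_id=4: 6 matching b row(s), so 6 row(s) emitted.
- auth_id=2: 4 matching b row(s), so 4 row(s) emitted.
- auth_id=2: 4 matching b row(s), so 4 row(s) emitted.
- auth_id=9: 5 matching b row(s), so 5 row(s) emitted.
Total: 34 rows.

34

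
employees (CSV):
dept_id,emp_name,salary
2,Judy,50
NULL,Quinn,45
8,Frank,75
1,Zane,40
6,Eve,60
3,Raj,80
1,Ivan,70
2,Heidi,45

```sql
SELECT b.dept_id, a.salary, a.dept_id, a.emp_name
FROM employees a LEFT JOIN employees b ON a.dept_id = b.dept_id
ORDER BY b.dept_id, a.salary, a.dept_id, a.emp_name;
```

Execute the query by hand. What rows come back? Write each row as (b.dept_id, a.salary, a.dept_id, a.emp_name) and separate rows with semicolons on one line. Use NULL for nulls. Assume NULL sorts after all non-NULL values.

(1, 40, 1, Zane); (1, 40, 1, Zane); (1, 70, 1, Ivan); (1, 70, 1, Ivan); (2, 45, 2, Heidi); (2, 45, 2, Heidi); (2, 50, 2, Judy); (2, 50, 2, Judy); (3, 80, 3, Raj); (6, 60, 6, Eve); (8, 75, 8, Frank); (NULL, 45, NULL, Quinn)

LEFT JOIN keeps every row from `employees a`; unmatched rows get NULL for `employees b`'s columns.
Matching on a.dept_id = b.dept_id. A NULL in a compared column never satisfies the condition.
- a (dept_id=2) pairs with 2 row(s) of b.
- a (dept_id=NULL) has no partner → padded with NULL.
- a (dept_id=8) pairs with 1 row(s) of b.
- a (dept_id=1) pairs with 2 row(s) of b.
- a (dept_id=6) pairs with 1 row(s) of b.
- a (dept_id=3) pairs with 1 row(s) of b.
- a (dept_id=1) pairs with 2 row(s) of b.
- a (dept_id=2) pairs with 2 row(s) of b.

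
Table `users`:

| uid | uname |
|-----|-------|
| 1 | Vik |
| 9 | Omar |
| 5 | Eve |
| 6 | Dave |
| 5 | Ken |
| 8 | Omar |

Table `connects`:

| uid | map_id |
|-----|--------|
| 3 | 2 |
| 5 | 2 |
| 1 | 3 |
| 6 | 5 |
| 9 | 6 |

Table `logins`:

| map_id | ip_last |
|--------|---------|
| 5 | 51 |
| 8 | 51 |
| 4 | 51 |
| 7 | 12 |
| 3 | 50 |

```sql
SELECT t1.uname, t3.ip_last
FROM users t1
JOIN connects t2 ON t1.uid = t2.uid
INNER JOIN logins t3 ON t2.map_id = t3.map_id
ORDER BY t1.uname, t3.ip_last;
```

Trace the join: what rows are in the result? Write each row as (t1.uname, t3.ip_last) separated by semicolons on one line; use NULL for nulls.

Evaluate left to right. First `users t1 INNER JOIN connects t2` on uid: 5 row(s).
Then INNER JOIN `logins t3` on map_id: keep only rows whose t2.map_id appears in t3.

(Dave, 51); (Vik, 50)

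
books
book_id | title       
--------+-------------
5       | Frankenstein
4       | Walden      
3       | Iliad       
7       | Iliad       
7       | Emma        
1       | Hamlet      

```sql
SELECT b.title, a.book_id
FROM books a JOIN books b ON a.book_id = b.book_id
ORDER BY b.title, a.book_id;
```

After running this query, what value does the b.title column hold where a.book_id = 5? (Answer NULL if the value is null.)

Frankenstein

INNER JOIN keeps only pairs where the ON condition holds.
Matching on a.book_id = b.book_id.
Matched pairs: 8.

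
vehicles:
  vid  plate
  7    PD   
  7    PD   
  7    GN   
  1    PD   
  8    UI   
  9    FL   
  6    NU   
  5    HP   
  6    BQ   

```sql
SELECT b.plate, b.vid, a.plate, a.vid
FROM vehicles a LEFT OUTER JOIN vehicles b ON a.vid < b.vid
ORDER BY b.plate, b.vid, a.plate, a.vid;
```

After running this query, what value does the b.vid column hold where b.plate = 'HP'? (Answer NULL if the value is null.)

5

LEFT JOIN keeps every row from `vehicles a`; unmatched rows get NULL for `vehicles b`'s columns.
Matching on a.vid < b.vid.
Matched pairs: 32; unmatched a rows kept: 1.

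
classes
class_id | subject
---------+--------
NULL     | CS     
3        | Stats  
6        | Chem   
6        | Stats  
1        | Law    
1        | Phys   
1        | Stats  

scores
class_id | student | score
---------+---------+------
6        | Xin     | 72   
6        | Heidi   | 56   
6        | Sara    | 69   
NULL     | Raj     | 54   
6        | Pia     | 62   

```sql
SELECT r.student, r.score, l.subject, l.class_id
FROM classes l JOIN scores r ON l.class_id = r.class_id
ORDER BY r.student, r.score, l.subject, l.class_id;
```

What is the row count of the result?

INNER JOIN keeps only pairs where the ON condition holds.
Matching on l.class_id = r.class_id. A NULL in a compared column never satisfies the condition.
- l[0] class_id=NULL → no match; dropped.
- l[1] class_id=3 → no match; dropped.
- l[2] class_id=6 → 4 match(es) in r → 4 row(s).
- l[3] class_id=6 → 4 match(es) in r → 4 row(s).
- l[4] class_id=1 → no match; dropped.
- l[5] class_id=1 → no match; dropped.
- l[6] class_id=1 → no match; dropped.
Total: 8 rows.

8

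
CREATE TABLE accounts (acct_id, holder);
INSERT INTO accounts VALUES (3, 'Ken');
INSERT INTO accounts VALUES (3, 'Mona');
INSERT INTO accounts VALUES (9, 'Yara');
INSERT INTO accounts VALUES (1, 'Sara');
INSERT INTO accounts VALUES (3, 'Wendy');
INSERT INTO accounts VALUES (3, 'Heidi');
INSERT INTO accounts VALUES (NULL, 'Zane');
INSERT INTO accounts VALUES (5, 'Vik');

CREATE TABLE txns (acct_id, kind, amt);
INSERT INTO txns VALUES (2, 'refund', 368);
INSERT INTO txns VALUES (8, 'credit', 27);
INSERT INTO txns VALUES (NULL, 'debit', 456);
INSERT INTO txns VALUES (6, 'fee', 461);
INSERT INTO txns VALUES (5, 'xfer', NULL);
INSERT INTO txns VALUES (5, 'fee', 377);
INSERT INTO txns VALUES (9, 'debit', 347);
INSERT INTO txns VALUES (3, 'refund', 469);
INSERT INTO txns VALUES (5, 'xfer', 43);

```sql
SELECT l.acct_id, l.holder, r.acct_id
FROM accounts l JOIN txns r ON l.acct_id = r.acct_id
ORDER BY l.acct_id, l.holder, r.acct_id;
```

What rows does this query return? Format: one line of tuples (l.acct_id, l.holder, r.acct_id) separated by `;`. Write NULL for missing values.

(3, Heidi, 3); (3, Ken, 3); (3, Mona, 3); (3, Wendy, 3); (5, Vik, 5); (5, Vik, 5); (5, Vik, 5); (9, Yara, 9)

INNER JOIN keeps only pairs where the ON condition holds.
Matching on l.acct_id = r.acct_id. A NULL in a compared column never satisfies the condition.
- acct_id=3: 1 matching r row(s), so 1 row(s) emitted.
- acct_id=3: 1 matching r row(s), so 1 row(s) emitted.
- acct_id=9: 1 matching r row(s), so 1 row(s) emitted.
- acct_id=1: no matching r row, dropped.
- acct_id=3: 1 matching r row(s), so 1 row(s) emitted.
- acct_id=3: 1 matching r row(s), so 1 row(s) emitted.
- acct_id=NULL: no matching r row, dropped.
- acct_id=5: 3 matching r row(s), so 3 row(s) emitted.
After projecting and ordering:
l.acct_id | l.holder | r.acct_id
3 | Heidi | 3
3 | Ken | 3
3 | Mona | 3
3 | Wendy | 3
5 | Vik | 5
5 | Vik | 5
5 | Vik | 5
9 | Yara | 9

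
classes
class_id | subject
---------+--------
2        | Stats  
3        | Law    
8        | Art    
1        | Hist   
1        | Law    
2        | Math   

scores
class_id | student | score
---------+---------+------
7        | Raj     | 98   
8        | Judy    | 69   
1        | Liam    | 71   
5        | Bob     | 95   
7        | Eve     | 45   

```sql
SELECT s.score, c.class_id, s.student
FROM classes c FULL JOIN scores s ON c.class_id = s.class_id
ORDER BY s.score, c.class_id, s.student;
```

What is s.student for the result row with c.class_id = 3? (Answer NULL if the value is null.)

NULL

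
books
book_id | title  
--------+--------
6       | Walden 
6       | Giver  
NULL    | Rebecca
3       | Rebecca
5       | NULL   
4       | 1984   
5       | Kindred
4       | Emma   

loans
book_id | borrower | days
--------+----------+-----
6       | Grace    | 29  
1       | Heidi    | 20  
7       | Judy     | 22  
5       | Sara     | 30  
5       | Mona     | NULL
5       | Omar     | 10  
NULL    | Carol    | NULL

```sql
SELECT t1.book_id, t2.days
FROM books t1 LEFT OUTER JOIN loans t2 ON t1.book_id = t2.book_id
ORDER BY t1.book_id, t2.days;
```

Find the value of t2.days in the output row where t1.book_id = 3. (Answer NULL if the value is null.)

NULL

LEFT JOIN keeps every row from `books`; unmatched rows get NULL for `loans`'s columns.
Matching on t1.book_id = t2.book_id. A NULL in a compared column never satisfies the condition.
- t1 row (book_id=6): matches 1 t2 row(s) → 1 output row(s).
- t1 row (book_id=6): matches 1 t2 row(s) → 1 output row(s).
- t1 row (book_id=NULL): no match → kept, t2 columns NULL.
- t1 row (book_id=3): no match → kept, t2 columns NULL.
- t1 row (book_id=5): matches 3 t2 row(s) → 3 output row(s).
- t1 row (book_id=4): no match → kept, t2 columns NULL.
- t1 row (book_id=5): matches 3 t2 row(s) → 3 output row(s).
- t1 row (book_id=4): no match → kept, t2 columns NULL.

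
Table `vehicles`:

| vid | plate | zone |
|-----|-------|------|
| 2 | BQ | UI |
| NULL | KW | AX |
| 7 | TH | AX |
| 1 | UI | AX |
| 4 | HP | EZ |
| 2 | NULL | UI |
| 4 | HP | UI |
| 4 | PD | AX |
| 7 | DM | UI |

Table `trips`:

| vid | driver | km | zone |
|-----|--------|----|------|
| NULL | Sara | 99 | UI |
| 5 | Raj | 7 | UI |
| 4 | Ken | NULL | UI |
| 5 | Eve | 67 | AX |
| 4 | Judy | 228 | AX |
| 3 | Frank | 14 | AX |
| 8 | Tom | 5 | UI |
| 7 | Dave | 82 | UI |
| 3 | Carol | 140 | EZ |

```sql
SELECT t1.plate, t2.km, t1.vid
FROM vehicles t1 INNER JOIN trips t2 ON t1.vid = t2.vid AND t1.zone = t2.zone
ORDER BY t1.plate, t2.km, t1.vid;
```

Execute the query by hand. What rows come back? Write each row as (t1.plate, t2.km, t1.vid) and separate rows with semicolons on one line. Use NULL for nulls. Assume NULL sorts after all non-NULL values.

(DM, 82, 7); (HP, NULL, 4); (PD, 228, 4)

INNER JOIN keeps only pairs where the ON condition holds.
Matching on t1.vid = t2.vid AND t1.zone = t2.zone. A NULL in a compared column never satisfies the condition.
Matched pairs: 3.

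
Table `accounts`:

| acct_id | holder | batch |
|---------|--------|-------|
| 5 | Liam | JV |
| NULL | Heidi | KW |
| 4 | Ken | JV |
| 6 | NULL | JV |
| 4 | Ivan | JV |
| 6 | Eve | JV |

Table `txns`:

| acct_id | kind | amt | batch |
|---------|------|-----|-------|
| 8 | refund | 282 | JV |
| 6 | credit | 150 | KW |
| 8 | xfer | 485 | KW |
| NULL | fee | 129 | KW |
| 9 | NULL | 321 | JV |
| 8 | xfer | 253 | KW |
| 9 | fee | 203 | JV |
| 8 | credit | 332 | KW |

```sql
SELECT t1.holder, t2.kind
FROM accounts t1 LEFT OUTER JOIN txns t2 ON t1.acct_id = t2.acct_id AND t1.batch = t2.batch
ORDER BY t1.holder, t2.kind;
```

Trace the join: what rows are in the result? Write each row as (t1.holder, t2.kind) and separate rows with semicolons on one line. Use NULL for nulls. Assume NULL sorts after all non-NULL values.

(Eve, NULL); (Heidi, NULL); (Ivan, NULL); (Ken, NULL); (Liam, NULL); (NULL, NULL)

LEFT JOIN keeps every row from `accounts`; unmatched rows get NULL for `txns`'s columns.
Matching on t1.acct_id = t2.acct_id AND t1.batch = t2.batch. A NULL in a compared column never satisfies the condition.
- t1[0] acct_id=5, batch=JV → no match; kept with NULLs on the t2 side.
- t1[1] acct_id=NULL, batch=KW → no match; kept with NULLs on the t2 side.
- t1[2] acct_id=4, batch=JV → no match; kept with NULLs on the t2 side.
- t1[3] acct_id=6, batch=JV → no match; kept with NULLs on the t2 side.
- t1[4] acct_id=4, batch=JV → no match; kept with NULLs on the t2 side.
- t1[5] acct_id=6, batch=JV → no match; kept with NULLs on the t2 side.
After projecting and ordering:
t1.holder | t2.kind
Eve | NULL
Heidi | NULL
Ivan | NULL
Ken | NULL
Liam | NULL
NULL | NULL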